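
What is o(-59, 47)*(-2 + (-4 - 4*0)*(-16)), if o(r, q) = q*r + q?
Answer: -169012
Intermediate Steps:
o(r, q) = q + q*r
o(-59, 47)*(-2 + (-4 - 4*0)*(-16)) = (47*(1 - 59))*(-2 + (-4 - 4*0)*(-16)) = (47*(-58))*(-2 + (-4 + 0)*(-16)) = -2726*(-2 - 4*(-16)) = -2726*(-2 + 64) = -2726*62 = -169012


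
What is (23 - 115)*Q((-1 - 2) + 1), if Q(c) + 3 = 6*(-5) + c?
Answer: 3220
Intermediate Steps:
Q(c) = -33 + c (Q(c) = -3 + (6*(-5) + c) = -3 + (-30 + c) = -33 + c)
(23 - 115)*Q((-1 - 2) + 1) = (23 - 115)*(-33 + ((-1 - 2) + 1)) = -92*(-33 + (-3 + 1)) = -92*(-33 - 2) = -92*(-35) = 3220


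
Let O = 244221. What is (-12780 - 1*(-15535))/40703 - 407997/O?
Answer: -5311291012/3313509121 ≈ -1.6029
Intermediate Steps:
(-12780 - 1*(-15535))/40703 - 407997/O = (-12780 - 1*(-15535))/40703 - 407997/244221 = (-12780 + 15535)*(1/40703) - 407997*1/244221 = 2755*(1/40703) - 135999/81407 = 2755/40703 - 135999/81407 = -5311291012/3313509121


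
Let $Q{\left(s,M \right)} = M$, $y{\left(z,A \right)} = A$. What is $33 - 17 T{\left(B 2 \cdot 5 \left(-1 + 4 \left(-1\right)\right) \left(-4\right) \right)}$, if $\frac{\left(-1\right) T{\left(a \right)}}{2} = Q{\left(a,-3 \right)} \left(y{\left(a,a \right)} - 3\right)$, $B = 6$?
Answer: $-122061$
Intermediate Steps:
$T{\left(a \right)} = -18 + 6 a$ ($T{\left(a \right)} = - 2 \left(- 3 \left(a - 3\right)\right) = - 2 \left(- 3 \left(-3 + a\right)\right) = - 2 \left(9 - 3 a\right) = -18 + 6 a$)
$33 - 17 T{\left(B 2 \cdot 5 \left(-1 + 4 \left(-1\right)\right) \left(-4\right) \right)} = 33 - 17 \left(-18 + 6 \cdot 6 \cdot 2 \cdot 5 \left(-1 + 4 \left(-1\right)\right) \left(-4\right)\right) = 33 - 17 \left(-18 + 6 \cdot 6 \cdot 10 \left(-1 - 4\right) \left(-4\right)\right) = 33 - 17 \left(-18 + 6 \cdot 6 \cdot 10 \left(-5\right) \left(-4\right)\right) = 33 - 17 \left(-18 + 6 \cdot 6 \left(-50\right) \left(-4\right)\right) = 33 - 17 \left(-18 + 6 \left(\left(-300\right) \left(-4\right)\right)\right) = 33 - 17 \left(-18 + 6 \cdot 1200\right) = 33 - 17 \left(-18 + 7200\right) = 33 - 122094 = -122061$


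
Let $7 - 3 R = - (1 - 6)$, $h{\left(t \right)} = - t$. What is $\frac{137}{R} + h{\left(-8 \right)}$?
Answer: $\frac{427}{2} \approx 213.5$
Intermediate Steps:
$R = \frac{2}{3}$ ($R = \frac{7}{3} - \frac{\left(-1\right) \left(1 - 6\right)}{3} = \frac{7}{3} - \frac{\left(-1\right) \left(-5\right)}{3} = \frac{7}{3} - \frac{5}{3} = \frac{2}{3} \approx 0.66667$)
$\frac{137}{R} + h{\left(-8 \right)} = \frac{137}{\frac{2}{3}} - -8 = 137 \cdot \frac{3}{2} + 8 = \frac{411}{2} + 8 = \frac{427}{2}$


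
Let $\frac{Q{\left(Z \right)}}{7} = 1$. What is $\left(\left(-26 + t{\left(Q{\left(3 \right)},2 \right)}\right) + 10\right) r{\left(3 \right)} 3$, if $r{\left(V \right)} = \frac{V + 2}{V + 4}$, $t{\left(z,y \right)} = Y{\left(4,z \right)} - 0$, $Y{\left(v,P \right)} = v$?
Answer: $- \frac{180}{7} \approx -25.714$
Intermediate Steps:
$Q{\left(Z \right)} = 7$ ($Q{\left(Z \right)} = 7 \cdot 1 = 7$)
$t{\left(z,y \right)} = 4$ ($t{\left(z,y \right)} = 4 - 0 = 4 + \left(-1 + 1\right) = 4 + 0 = 4$)
$r{\left(V \right)} = \frac{2 + V}{4 + V}$
$\left(\left(-26 + t{\left(Q{\left(3 \right)},2 \right)}\right) + 10\right) r{\left(3 \right)} 3 = \left(\left(-26 + 4\right) + 10\right) \frac{2 + 3}{4 + 3} \cdot 3 = \left(-22 + 10\right) \frac{1}{7} \cdot 5 \cdot 3 = - 12 \cdot \frac{1}{7} \cdot 5 \cdot 3 = - 12 \cdot \frac{5}{7} \cdot 3 = \left(-12\right) \frac{15}{7} = - \frac{180}{7}$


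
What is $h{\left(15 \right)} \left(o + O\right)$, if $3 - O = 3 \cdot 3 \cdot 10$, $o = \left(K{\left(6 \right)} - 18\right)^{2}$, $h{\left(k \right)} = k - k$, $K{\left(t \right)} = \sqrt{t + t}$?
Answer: $0$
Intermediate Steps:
$K{\left(t \right)} = \sqrt{2} \sqrt{t}$ ($K{\left(t \right)} = \sqrt{2 t} = \sqrt{2} \sqrt{t}$)
$h{\left(k \right)} = 0$
$o = \left(-18 + 2 \sqrt{3}\right)^{2}$ ($o = \left(\sqrt{2} \sqrt{6} - 18\right)^{2} = \left(2 \sqrt{3} - 18\right)^{2} = \left(-18 + 2 \sqrt{3}\right)^{2} \approx 211.29$)
$O = -87$ ($O = 3 - 3 \cdot 3 \cdot 10 = 3 - 9 \cdot 10 = 3 - 90 = -87$)
$h{\left(15 \right)} \left(o + O\right) = 0 \left(\left(336 - 72 \sqrt{3}\right) - 87\right) = 0 \left(249 - 72 \sqrt{3}\right) = 0$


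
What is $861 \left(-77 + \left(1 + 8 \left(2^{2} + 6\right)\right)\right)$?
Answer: $3444$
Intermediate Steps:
$861 \left(-77 + \left(1 + 8 \left(2^{2} + 6\right)\right)\right) = 861 \left(-77 + \left(1 + 8 \left(4 + 6\right)\right)\right) = 861 \left(-77 + \left(1 + 8 \cdot 10\right)\right) = 861 \left(-77 + \left(1 + 80\right)\right) = 861 \left(-77 + 81\right) = 861 \cdot 4 = 3444$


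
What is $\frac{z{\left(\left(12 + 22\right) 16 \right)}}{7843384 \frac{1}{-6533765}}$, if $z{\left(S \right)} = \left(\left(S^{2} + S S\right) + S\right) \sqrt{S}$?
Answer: $- \frac{1935353463120 \sqrt{34}}{980423} \approx -1.151 \cdot 10^{7}$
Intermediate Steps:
$z{\left(S \right)} = \sqrt{S} \left(S + 2 S^{2}\right)$ ($z{\left(S \right)} = \left(\left(S^{2} + S^{2}\right) + S\right) \sqrt{S} = \left(2 S^{2} + S\right) \sqrt{S} = \left(S + 2 S^{2}\right) \sqrt{S} = \sqrt{S} \left(S + 2 S^{2}\right)$)
$\frac{z{\left(\left(12 + 22\right) 16 \right)}}{7843384 \frac{1}{-6533765}} = \frac{\left(\left(12 + 22\right) 16\right)^{\frac{3}{2}} \left(1 + 2 \left(12 + 22\right) 16\right)}{7843384 \frac{1}{-6533765}} = \frac{\left(34 \cdot 16\right)^{\frac{3}{2}} \left(1 + 2 \cdot 34 \cdot 16\right)}{7843384 \left(- \frac{1}{6533765}\right)} = \frac{544^{\frac{3}{2}} \left(1 + 2 \cdot 544\right)}{- \frac{7843384}{6533765}} = 2176 \sqrt{34} \left(1 + 1088\right) \left(- \frac{6533765}{7843384}\right) = 2176 \sqrt{34} \cdot 1089 \left(- \frac{6533765}{7843384}\right) = 2369664 \sqrt{34} \left(- \frac{6533765}{7843384}\right) = - \frac{1935353463120 \sqrt{34}}{980423}$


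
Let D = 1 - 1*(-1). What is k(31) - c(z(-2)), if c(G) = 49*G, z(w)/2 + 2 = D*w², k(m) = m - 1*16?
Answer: -573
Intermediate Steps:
D = 2 (D = 1 + 1 = 2)
k(m) = -16 + m (k(m) = m - 16 = -16 + m)
z(w) = -4 + 4*w² (z(w) = -4 + 2*(2*w²) = -4 + 4*w²)
k(31) - c(z(-2)) = (-16 + 31) - 49*(-4 + 4*(-2)²) = 15 - 49*(-4 + 4*4) = 15 - 49*(-4 + 16) = 15 - 49*12 = 15 - 1*588 = 15 - 588 = -573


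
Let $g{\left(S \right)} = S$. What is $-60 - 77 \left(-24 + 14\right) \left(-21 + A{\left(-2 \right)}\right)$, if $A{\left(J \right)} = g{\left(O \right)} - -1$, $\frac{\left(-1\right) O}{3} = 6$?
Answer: $-29320$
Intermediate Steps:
$O = -18$ ($O = \left(-3\right) 6 = -18$)
$A{\left(J \right)} = -17$ ($A{\left(J \right)} = -18 - -1 = -18 + 1 = -17$)
$-60 - 77 \left(-24 + 14\right) \left(-21 + A{\left(-2 \right)}\right) = -60 - 77 \left(-24 + 14\right) \left(-21 - 17\right) = -60 - 77 \left(\left(-10\right) \left(-38\right)\right) = -60 - 29260 = -29320$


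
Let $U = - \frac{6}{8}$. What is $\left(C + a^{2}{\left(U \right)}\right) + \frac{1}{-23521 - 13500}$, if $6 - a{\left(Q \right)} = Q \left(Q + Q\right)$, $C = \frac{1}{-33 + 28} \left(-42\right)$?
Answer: $\frac{381056833}{11846720} \approx 32.166$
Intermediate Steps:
$U = - \frac{3}{4}$ ($U = \left(-6\right) \frac{1}{8} = - \frac{3}{4} \approx -0.75$)
$C = \frac{42}{5}$ ($C = \frac{1}{-5} \left(-42\right) = \left(- \frac{1}{5}\right) \left(-42\right) = \frac{42}{5} \approx 8.4$)
$a{\left(Q \right)} = 6 - 2 Q^{2}$ ($a{\left(Q \right)} = 6 - Q \left(Q + Q\right) = 6 - Q 2 Q = 6 - 2 Q^{2}$)
$\left(C + a^{2}{\left(U \right)}\right) + \frac{1}{-23521 - 13500} = \left(\frac{42}{5} + \left(6 - 2 \left(- \frac{3}{4}\right)^{2}\right)^{2}\right) + \frac{1}{-23521 - 13500} = \left(\frac{42}{5} + \left(6 - \frac{9}{8}\right)^{2}\right) + \frac{1}{-37021} = \left(\frac{42}{5} + \left(6 - \frac{9}{8}\right)^{2}\right) - \frac{1}{37021} = \left(\frac{42}{5} + \left(\frac{39}{8}\right)^{2}\right) - \frac{1}{37021} = \left(\frac{42}{5} + \frac{1521}{64}\right) - \frac{1}{37021} = \frac{10293}{320} - \frac{1}{37021} = \frac{381056833}{11846720}$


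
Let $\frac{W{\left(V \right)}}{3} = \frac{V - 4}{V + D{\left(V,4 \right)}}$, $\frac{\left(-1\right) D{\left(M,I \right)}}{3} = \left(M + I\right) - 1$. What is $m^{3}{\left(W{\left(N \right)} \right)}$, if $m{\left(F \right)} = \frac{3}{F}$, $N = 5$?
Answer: $-6859$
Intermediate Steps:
$D{\left(M,I \right)} = 3 - 3 I - 3 M$ ($D{\left(M,I \right)} = - 3 \left(\left(M + I\right) - 1\right) = - 3 \left(\left(I + M\right) - 1\right) = - 3 \left(-1 + I + M\right) = 3 - 3 I - 3 M$)
$W{\left(V \right)} = \frac{3 \left(-4 + V\right)}{-9 - 2 V}$ ($W{\left(V \right)} = 3 \frac{V - 4}{V - \left(9 + 3 V\right)} = 3 \frac{-4 + V}{V - \left(9 + 3 V\right)} = 3 \frac{-4 + V}{-9 - 2 V} = \frac{3 \left(-4 + V\right)}{-9 - 2 V}$)
$m^{3}{\left(W{\left(N \right)} \right)} = \left(\frac{3}{3 \frac{1}{9 + 2 \cdot 5} \left(4 - 5\right)}\right)^{3} = \left(\frac{3}{3 \frac{1}{9 + 10} \left(4 - 5\right)}\right)^{3} = \left(\frac{3}{3 \cdot \frac{1}{19} \left(-1\right)}\right)^{3} = \left(\frac{3}{- \frac{3}{19}}\right)^{3} = \left(3 \left(- \frac{19}{3}\right)\right)^{3} = \left(-19\right)^{3} = -6859$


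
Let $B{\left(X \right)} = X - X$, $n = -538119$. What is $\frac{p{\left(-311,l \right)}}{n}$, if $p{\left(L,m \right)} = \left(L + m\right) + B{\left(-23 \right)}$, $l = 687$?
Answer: $- \frac{376}{538119} \approx -0.00069873$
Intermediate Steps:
$B{\left(X \right)} = 0$
$p{\left(L,m \right)} = L + m$ ($p{\left(L,m \right)} = \left(L + m\right) + 0 = L + m$)
$\frac{p{\left(-311,l \right)}}{n} = \frac{-311 + 687}{-538119} = 376 \left(- \frac{1}{538119}\right) = - \frac{376}{538119}$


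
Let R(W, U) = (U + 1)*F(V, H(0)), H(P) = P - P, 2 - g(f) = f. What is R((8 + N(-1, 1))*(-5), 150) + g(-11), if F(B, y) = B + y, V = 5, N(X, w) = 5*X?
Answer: 768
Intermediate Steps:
g(f) = 2 - f
H(P) = 0
R(W, U) = 5 + 5*U (R(W, U) = (U + 1)*(5 + 0) = (1 + U)*5 = 5 + 5*U)
R((8 + N(-1, 1))*(-5), 150) + g(-11) = (5 + 5*150) + (2 - 1*(-11)) = (5 + 750) + (2 + 11) = 755 + 13 = 768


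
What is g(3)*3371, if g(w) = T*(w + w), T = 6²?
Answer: 728136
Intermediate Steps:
T = 36
g(w) = 72*w (g(w) = 36*(w + w) = 36*(2*w) = 72*w)
g(3)*3371 = (72*3)*3371 = 216*3371 = 728136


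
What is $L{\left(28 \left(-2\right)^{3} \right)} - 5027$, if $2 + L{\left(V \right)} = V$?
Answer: $-5253$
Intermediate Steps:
$L{\left(V \right)} = -2 + V$
$L{\left(28 \left(-2\right)^{3} \right)} - 5027 = \left(-2 + 28 \left(-2\right)^{3}\right) - 5027 = \left(-2 + 28 \left(-8\right)\right) - 5027 = \left(-2 - 224\right) - 5027 = -226 - 5027 = -5253$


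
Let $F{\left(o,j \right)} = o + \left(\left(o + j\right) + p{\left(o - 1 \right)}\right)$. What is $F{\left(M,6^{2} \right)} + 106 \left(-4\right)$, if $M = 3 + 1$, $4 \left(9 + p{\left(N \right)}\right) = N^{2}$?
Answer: $- \frac{1547}{4} \approx -386.75$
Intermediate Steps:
$p{\left(N \right)} = -9 + \frac{N^{2}}{4}$
$M = 4$
$F{\left(o,j \right)} = -9 + j + 2 o + \frac{\left(-1 + o\right)^{2}}{4}$ ($F{\left(o,j \right)} = o + \left(\left(o + j\right) + \left(-9 + \frac{\left(o - 1\right)^{2}}{4}\right)\right) = o + \left(\left(j + o\right) + \left(-9 + \frac{\left(-1 + o\right)^{2}}{4}\right)\right) = o + \left(-9 + j + o + \frac{\left(-1 + o\right)^{2}}{4}\right) = -9 + j + 2 o + \frac{\left(-1 + o\right)^{2}}{4}$)
$F{\left(M,6^{2} \right)} + 106 \left(-4\right) = \left(- \frac{35}{4} + 6^{2} + \frac{4^{2}}{4} + \frac{3}{2} \cdot 4\right) + 106 \left(-4\right) = \left(- \frac{35}{4} + 36 + \frac{1}{4} \cdot 16 + 6\right) - 424 = \left(- \frac{35}{4} + 36 + 4 + 6\right) - 424 = \frac{149}{4} - 424 = - \frac{1547}{4}$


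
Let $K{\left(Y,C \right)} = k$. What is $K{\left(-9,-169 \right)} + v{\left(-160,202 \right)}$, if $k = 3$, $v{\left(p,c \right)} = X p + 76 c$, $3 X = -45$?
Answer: $17755$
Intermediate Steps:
$X = -15$ ($X = \frac{1}{3} \left(-45\right) = -15$)
$v{\left(p,c \right)} = - 15 p + 76 c$
$K{\left(Y,C \right)} = 3$
$K{\left(-9,-169 \right)} + v{\left(-160,202 \right)} = 3 + \left(\left(-15\right) \left(-160\right) + 76 \cdot 202\right) = 3 + \left(2400 + 15352\right) = 3 + 17752 = 17755$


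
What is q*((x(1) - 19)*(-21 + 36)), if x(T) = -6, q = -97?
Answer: 36375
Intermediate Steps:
q*((x(1) - 19)*(-21 + 36)) = -97*(-6 - 19)*(-21 + 36) = -(-2425)*15 = -97*(-375) = 36375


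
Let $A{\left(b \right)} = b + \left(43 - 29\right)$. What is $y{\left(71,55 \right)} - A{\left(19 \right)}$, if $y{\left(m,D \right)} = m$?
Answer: $38$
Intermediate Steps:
$A{\left(b \right)} = 14 + b$ ($A{\left(b \right)} = b + 14 = 14 + b$)
$y{\left(71,55 \right)} - A{\left(19 \right)} = 71 - \left(14 + 19\right) = 71 - 33 = 38$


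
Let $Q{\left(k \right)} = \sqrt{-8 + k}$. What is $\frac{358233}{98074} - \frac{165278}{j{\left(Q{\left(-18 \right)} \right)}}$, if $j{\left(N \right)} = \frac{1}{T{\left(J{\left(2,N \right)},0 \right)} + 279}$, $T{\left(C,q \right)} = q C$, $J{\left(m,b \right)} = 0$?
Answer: $- \frac{4522443047355}{98074} \approx -4.6113 \cdot 10^{7}$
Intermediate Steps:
$T{\left(C,q \right)} = C q$
$j{\left(N \right)} = \frac{1}{279}$ ($j{\left(N \right)} = \frac{1}{0 \cdot 0 + 279} = \frac{1}{0 + 279} = \frac{1}{279}$)
$\frac{358233}{98074} - \frac{165278}{j{\left(Q{\left(-18 \right)} \right)}} = \frac{358233}{98074} - 165278 \frac{1}{\frac{1}{279}} = 358233 \cdot \frac{1}{98074} - 46112562 = \frac{358233}{98074} - 46112562 = - \frac{4522443047355}{98074}$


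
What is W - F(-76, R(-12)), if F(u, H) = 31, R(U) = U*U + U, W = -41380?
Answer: -41411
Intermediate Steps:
R(U) = U + U² (R(U) = U² + U = U + U²)
W - F(-76, R(-12)) = -41380 - 1*31 = -41380 - 31 = -41411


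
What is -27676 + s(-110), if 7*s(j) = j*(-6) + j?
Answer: -193182/7 ≈ -27597.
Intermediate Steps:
s(j) = -5*j/7 (s(j) = (j*(-6) + j)/7 = (-6*j + j)/7 = (-5*j)/7 = -5*j/7)
-27676 + s(-110) = -27676 - 5/7*(-110) = -27676 + 550/7 = -193182/7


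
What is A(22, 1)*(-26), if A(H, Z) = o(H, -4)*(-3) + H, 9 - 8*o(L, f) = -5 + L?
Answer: -650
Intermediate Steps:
o(L, f) = 7/4 - L/8 (o(L, f) = 9/8 - (-5 + L)/8 = 9/8 + (5/8 - L/8) = 7/4 - L/8)
A(H, Z) = -21/4 + 11*H/8 (A(H, Z) = (7/4 - H/8)*(-3) + H = (-21/4 + 3*H/8) + H = -21/4 + 11*H/8)
A(22, 1)*(-26) = (-21/4 + (11/8)*22)*(-26) = (-21/4 + 121/4)*(-26) = 25*(-26) = -650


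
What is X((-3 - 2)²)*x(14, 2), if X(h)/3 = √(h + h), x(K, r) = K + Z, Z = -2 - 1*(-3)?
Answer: 225*√2 ≈ 318.20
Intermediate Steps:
Z = 1 (Z = -2 + 3 = 1)
x(K, r) = 1 + K (x(K, r) = K + 1 = 1 + K)
X(h) = 3*√2*√h (X(h) = 3*√(h + h) = 3*√(2*h) = 3*(√2*√h) = 3*√2*√h)
X((-3 - 2)²)*x(14, 2) = (3*√2*√((-3 - 2)²))*(1 + 14) = (3*√2*√((-5)²))*15 = (3*√2*√25)*15 = (3*√2*5)*15 = (15*√2)*15 = 225*√2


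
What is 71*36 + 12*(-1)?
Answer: 2544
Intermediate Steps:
71*36 + 12*(-1) = 2556 - 12 = 2544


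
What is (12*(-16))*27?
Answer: -5184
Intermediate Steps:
(12*(-16))*27 = -192*27 = -5184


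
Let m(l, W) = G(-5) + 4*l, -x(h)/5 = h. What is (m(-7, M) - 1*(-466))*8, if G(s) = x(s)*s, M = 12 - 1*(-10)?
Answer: 2504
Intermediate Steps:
M = 22 (M = 12 + 10 = 22)
x(h) = -5*h
G(s) = -5*s² (G(s) = (-5*s)*s = -5*s²)
m(l, W) = -125 + 4*l (m(l, W) = -5*(-5)² + 4*l = -5*25 + 4*l = -125 + 4*l)
(m(-7, M) - 1*(-466))*8 = ((-125 + 4*(-7)) - 1*(-466))*8 = ((-125 - 28) + 466)*8 = (-153 + 466)*8 = 313*8 = 2504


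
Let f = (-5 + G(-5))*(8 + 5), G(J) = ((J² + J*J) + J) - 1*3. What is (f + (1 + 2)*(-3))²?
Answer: 222784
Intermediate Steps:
G(J) = -3 + J + 2*J² (G(J) = ((J² + J²) + J) - 3 = (2*J² + J) - 3 = (J + 2*J²) - 3 = -3 + J + 2*J²)
f = 481 (f = (-5 + (-3 - 5 + 2*(-5)²))*(8 + 5) = (-5 + (-3 - 5 + 2*25))*13 = (-5 + (-3 - 5 + 50))*13 = (-5 + 42)*13 = 37*13 = 481)
(f + (1 + 2)*(-3))² = (481 + (1 + 2)*(-3))² = (481 + 3*(-3))² = (481 - 9)² = 472² = 222784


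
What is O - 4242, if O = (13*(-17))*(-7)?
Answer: -2695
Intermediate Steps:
O = 1547 (O = -221*(-7) = 1547)
O - 4242 = 1547 - 4242 = -2695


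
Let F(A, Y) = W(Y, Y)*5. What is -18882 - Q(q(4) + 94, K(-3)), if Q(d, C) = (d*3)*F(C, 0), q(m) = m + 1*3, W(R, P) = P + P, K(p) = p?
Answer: -18882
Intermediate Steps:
W(R, P) = 2*P
F(A, Y) = 10*Y (F(A, Y) = (2*Y)*5 = 10*Y)
q(m) = 3 + m (q(m) = m + 3 = 3 + m)
Q(d, C) = 0 (Q(d, C) = (d*3)*(10*0) = (3*d)*0 = 0)
-18882 - Q(q(4) + 94, K(-3)) = -18882 - 1*0 = -18882 + 0 = -18882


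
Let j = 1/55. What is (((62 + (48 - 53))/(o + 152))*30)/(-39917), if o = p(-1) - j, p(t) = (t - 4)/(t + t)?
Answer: -188100/678309581 ≈ -0.00027731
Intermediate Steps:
p(t) = (-4 + t)/(2*t) (p(t) = (-4 + t)/((2*t)) = (-4 + t)*(1/(2*t)) = (-4 + t)/(2*t))
j = 1/55 ≈ 0.018182
o = 273/110 (o = (1/2)*(-4 - 1)/(-1) - 1*1/55 = (1/2)*(-1)*(-5) - 1/55 = 5/2 - 1/55 = 273/110 ≈ 2.4818)
(((62 + (48 - 53))/(o + 152))*30)/(-39917) = (((62 + (48 - 53))/(273/110 + 152))*30)/(-39917) = (((62 - 5)/(16993/110))*30)*(-1/39917) = ((57*(110/16993))*30)*(-1/39917) = ((6270/16993)*30)*(-1/39917) = (188100/16993)*(-1/39917) = -188100/678309581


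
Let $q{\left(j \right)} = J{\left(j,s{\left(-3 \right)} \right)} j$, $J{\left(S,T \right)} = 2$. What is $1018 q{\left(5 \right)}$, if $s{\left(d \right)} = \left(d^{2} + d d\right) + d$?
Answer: $10180$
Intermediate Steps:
$s{\left(d \right)} = d + 2 d^{2}$ ($s{\left(d \right)} = \left(d^{2} + d^{2}\right) + d = 2 d^{2} + d = d + 2 d^{2}$)
$q{\left(j \right)} = 2 j$
$1018 q{\left(5 \right)} = 1018 \cdot 2 \cdot 5 = 1018 \cdot 10 = 10180$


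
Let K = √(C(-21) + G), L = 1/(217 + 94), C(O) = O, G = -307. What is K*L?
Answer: 2*I*√82/311 ≈ 0.058234*I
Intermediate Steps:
L = 1/311 ≈ 0.0032154
K = 2*I*√82 (K = √(-21 - 307) = √(-328) = 2*I*√82 ≈ 18.111*I)
K*L = (2*I*√82)*(1/311) = 2*I*√82/311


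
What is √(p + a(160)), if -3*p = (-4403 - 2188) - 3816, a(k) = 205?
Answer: √3674 ≈ 60.614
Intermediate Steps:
p = 3469 (p = -((-4403 - 2188) - 3816)/3 = -(-6591 - 3816)/3 = -⅓*(-10407) = 3469)
√(p + a(160)) = √(3469 + 205) = √3674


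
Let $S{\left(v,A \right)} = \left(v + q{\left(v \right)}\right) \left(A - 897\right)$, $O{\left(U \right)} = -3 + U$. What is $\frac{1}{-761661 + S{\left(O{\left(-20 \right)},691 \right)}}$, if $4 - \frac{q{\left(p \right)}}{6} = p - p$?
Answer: $- \frac{1}{761867} \approx -1.3126 \cdot 10^{-6}$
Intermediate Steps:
$q{\left(p \right)} = 24$ ($q{\left(p \right)} = 24 - 6 \left(p - p\right) = 24 - 0 = 24 + 0 = 24$)
$S{\left(v,A \right)} = \left(-897 + A\right) \left(24 + v\right)$ ($S{\left(v,A \right)} = \left(v + 24\right) \left(A - 897\right) = \left(24 + v\right) \left(-897 + A\right) = \left(-897 + A\right) \left(24 + v\right)$)
$\frac{1}{-761661 + S{\left(O{\left(-20 \right)},691 \right)}} = \frac{1}{-761661 + \left(-21528 - 897 \left(-3 - 20\right) + 24 \cdot 691 + 691 \left(-3 - 20\right)\right)} = \frac{1}{-761661 + \left(-21528 - -20631 + 16584 + 691 \left(-23\right)\right)} = \frac{1}{-761661 + \left(-21528 + 20631 + 16584 - 15893\right)} = \frac{1}{-761661 - 206} = \frac{1}{-761867} = - \frac{1}{761867}$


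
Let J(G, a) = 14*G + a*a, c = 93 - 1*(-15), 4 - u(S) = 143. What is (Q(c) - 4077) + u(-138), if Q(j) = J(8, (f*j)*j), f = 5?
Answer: 3401218296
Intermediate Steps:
u(S) = -139 (u(S) = 4 - 1*143 = 4 - 143 = -139)
c = 108 (c = 93 + 15 = 108)
J(G, a) = a**2 + 14*G (J(G, a) = 14*G + a**2 = a**2 + 14*G)
Q(j) = 112 + 25*j**4 (Q(j) = ((5*j)*j)**2 + 14*8 = (5*j**2)**2 + 112 = 25*j**4 + 112 = 112 + 25*j**4)
(Q(c) - 4077) + u(-138) = ((112 + 25*108**4) - 4077) - 139 = ((112 + 25*136048896) - 4077) - 139 = ((112 + 3401222400) - 4077) - 139 = (3401222512 - 4077) - 139 = 3401218435 - 139 = 3401218296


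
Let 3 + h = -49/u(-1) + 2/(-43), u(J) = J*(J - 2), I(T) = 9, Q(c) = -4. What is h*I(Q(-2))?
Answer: -7500/43 ≈ -174.42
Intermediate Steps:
u(J) = J*(-2 + J)
h = -2500/129 (h = -3 + (-49*(-1/(-2 - 1)) + 2/(-43)) = -3 + (-49/((-1*(-3))) + 2*(-1/43)) = -3 + (-49/3 - 2/43) = -3 - 2113/129 = -2500/129 ≈ -19.380)
h*I(Q(-2)) = -2500/129*9 = -7500/43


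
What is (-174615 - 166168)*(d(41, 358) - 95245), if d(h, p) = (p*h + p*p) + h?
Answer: -16234220554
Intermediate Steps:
d(h, p) = h + p**2 + h*p (d(h, p) = (h*p + p**2) + h = (p**2 + h*p) + h = h + p**2 + h*p)
(-174615 - 166168)*(d(41, 358) - 95245) = (-174615 - 166168)*((41 + 358**2 + 41*358) - 95245) = -340783*((41 + 128164 + 14678) - 95245) = -340783*(142883 - 95245) = -340783*47638 = -16234220554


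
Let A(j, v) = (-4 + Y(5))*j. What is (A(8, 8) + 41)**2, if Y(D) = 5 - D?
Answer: 81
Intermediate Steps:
A(j, v) = -4*j (A(j, v) = (-4 + (5 - 1*5))*j = (-4 + (5 - 5))*j = (-4 + 0)*j = -4*j)
(A(8, 8) + 41)**2 = (-4*8 + 41)**2 = (-32 + 41)**2 = 9**2 = 81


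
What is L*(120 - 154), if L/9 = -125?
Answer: 38250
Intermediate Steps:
L = -1125 (L = 9*(-125) = -1125)
L*(120 - 154) = -1125*(120 - 154) = -1125*(-34) = 38250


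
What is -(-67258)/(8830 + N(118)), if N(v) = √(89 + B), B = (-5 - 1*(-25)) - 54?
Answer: 118777628/15593769 - 67258*√55/77968845 ≈ 7.6106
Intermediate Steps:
B = -34 (B = (-5 + 25) - 54 = 20 - 54 = -34)
N(v) = √55 (N(v) = √(89 - 34) = √55)
-(-67258)/(8830 + N(118)) = -(-67258)/(8830 + √55) = 67258/(8830 + √55)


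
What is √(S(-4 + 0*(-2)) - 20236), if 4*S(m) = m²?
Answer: 6*I*√562 ≈ 142.24*I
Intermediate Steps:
S(m) = m²/4
√(S(-4 + 0*(-2)) - 20236) = √((-4 + 0*(-2))²/4 - 20236) = √((-4 + 0)²/4 - 20236) = √((¼)*(-4)² - 20236) = √((¼)*16 - 20236) = √(4 - 20236) = √(-20232) = 6*I*√562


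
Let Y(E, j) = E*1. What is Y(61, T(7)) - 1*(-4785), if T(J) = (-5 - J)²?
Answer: 4846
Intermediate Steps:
Y(E, j) = E
Y(61, T(7)) - 1*(-4785) = 61 - 1*(-4785) = 61 + 4785 = 4846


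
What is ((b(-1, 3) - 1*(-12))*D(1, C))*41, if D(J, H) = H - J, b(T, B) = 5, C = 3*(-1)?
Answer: -2788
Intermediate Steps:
C = -3
((b(-1, 3) - 1*(-12))*D(1, C))*41 = ((5 - 1*(-12))*(-3 - 1*1))*41 = ((5 + 12)*(-3 - 1))*41 = (17*(-4))*41 = -68*41 = -2788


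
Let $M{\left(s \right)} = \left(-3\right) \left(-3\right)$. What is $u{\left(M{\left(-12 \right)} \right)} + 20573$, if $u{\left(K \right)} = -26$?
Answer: $20547$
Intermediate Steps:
$M{\left(s \right)} = 9$
$u{\left(M{\left(-12 \right)} \right)} + 20573 = -26 + 20573 = 20547$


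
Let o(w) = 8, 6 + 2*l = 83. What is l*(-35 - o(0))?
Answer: -3311/2 ≈ -1655.5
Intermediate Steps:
l = 77/2 (l = -3 + (½)*83 = -3 + 83/2 = 77/2 ≈ 38.500)
l*(-35 - o(0)) = 77*(-35 - 1*8)/2 = 77*(-35 - 8)/2 = (77/2)*(-43) = -3311/2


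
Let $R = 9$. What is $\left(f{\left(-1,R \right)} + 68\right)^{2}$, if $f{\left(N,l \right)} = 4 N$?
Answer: $4096$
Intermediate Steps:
$\left(f{\left(-1,R \right)} + 68\right)^{2} = \left(4 \left(-1\right) + 68\right)^{2} = \left(-4 + 68\right)^{2} = 64^{2} = 4096$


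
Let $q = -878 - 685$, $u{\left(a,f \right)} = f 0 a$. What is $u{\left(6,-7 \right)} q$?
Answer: $0$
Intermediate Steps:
$u{\left(a,f \right)} = 0$ ($u{\left(a,f \right)} = 0 a = 0$)
$q = -1563$ ($q = -878 - 685 = -1563$)
$u{\left(6,-7 \right)} q = 0 \left(-1563\right) = 0$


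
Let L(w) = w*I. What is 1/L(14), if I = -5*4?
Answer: -1/280 ≈ -0.0035714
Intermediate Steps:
I = -20
L(w) = -20*w (L(w) = w*(-20) = -20*w)
1/L(14) = 1/(-20*14) = 1/(-280) = -1/280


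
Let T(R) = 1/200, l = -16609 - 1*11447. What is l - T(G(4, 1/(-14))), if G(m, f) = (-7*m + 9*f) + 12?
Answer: -5611201/200 ≈ -28056.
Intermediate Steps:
G(m, f) = 12 - 7*m + 9*f
l = -28056 (l = -16609 - 11447 = -28056)
T(R) = 1/200
l - T(G(4, 1/(-14))) = -28056 - 1*1/200 = -28056 - 1/200 = -5611201/200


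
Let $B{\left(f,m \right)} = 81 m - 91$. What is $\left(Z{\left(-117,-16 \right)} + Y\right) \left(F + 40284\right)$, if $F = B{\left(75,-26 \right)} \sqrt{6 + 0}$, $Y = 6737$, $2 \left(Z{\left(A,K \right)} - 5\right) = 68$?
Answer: $272964384 - 14886872 \sqrt{6} \approx 2.365 \cdot 10^{8}$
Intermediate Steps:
$B{\left(f,m \right)} = -91 + 81 m$
$Z{\left(A,K \right)} = 39$ ($Z{\left(A,K \right)} = 5 + \frac{1}{2} \cdot 68 = 5 + 34 = 39$)
$F = - 2197 \sqrt{6}$ ($F = \left(-91 + 81 \left(-26\right)\right) \sqrt{6 + 0} = \left(-91 - 2106\right) \sqrt{6} = - 2197 \sqrt{6} \approx -5381.5$)
$\left(Z{\left(-117,-16 \right)} + Y\right) \left(F + 40284\right) = \left(39 + 6737\right) \left(- 2197 \sqrt{6} + 40284\right) = 6776 \left(40284 - 2197 \sqrt{6}\right) = 272964384 - 14886872 \sqrt{6}$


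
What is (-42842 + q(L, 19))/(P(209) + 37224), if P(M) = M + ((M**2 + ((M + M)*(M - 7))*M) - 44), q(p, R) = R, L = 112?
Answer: -3893/1611654 ≈ -0.0024155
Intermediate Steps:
P(M) = -44 + M + M**2 + 2*M**2*(-7 + M) (P(M) = M + ((M**2 + ((2*M)*(-7 + M))*M) - 44) = M + ((M**2 + (2*M*(-7 + M))*M) - 44) = M + ((M**2 + 2*M**2*(-7 + M)) - 44) = M + (-44 + M**2 + 2*M**2*(-7 + M)) = -44 + M + M**2 + 2*M**2*(-7 + M))
(-42842 + q(L, 19))/(P(209) + 37224) = (-42842 + 19)/((-44 + 209 - 13*209**2 + 2*209**3) + 37224) = -42823/((-44 + 209 - 13*43681 + 2*9129329) + 37224) = -42823/((-44 + 209 - 567853 + 18258658) + 37224) = -42823/(17690970 + 37224) = -42823/17728194 = -42823*1/17728194 = -3893/1611654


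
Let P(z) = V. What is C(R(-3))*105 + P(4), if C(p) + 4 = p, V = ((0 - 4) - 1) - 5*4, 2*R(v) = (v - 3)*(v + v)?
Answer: 1445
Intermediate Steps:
R(v) = v*(-3 + v) (R(v) = ((v - 3)*(v + v))/2 = ((-3 + v)*(2*v))/2 = (2*v*(-3 + v))/2 = v*(-3 + v))
V = -25 (V = (-4 - 1) - 20 = -5 - 20 = -25)
P(z) = -25
C(p) = -4 + p
C(R(-3))*105 + P(4) = (-4 - 3*(-3 - 3))*105 - 25 = (-4 - 3*(-6))*105 - 25 = (-4 + 18)*105 - 25 = 14*105 - 25 = 1470 - 25 = 1445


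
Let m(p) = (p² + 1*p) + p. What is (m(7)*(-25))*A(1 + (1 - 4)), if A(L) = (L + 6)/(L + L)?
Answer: 1575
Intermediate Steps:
m(p) = p² + 2*p (m(p) = (p² + p) + p = (p + p²) + p = p² + 2*p)
A(L) = (6 + L)/(2*L) (A(L) = (6 + L)/((2*L)) = (6 + L)*(1/(2*L)) = (6 + L)/(2*L))
(m(7)*(-25))*A(1 + (1 - 4)) = ((7*(2 + 7))*(-25))*((6 + (1 + (1 - 4)))/(2*(1 + (1 - 4)))) = ((7*9)*(-25))*((6 + (1 - 3))/(2*(1 - 3))) = (63*(-25))*((½)*(6 - 2)/(-2)) = -1575*(-1)*4/(2*2) = -1575*(-1) = 1575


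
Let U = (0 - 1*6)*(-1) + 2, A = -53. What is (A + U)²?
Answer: 2025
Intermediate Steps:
U = 8 (U = (0 - 6)*(-1) + 2 = -6*(-1) + 2 = 6 + 2 = 8)
(A + U)² = (-53 + 8)² = (-45)² = 2025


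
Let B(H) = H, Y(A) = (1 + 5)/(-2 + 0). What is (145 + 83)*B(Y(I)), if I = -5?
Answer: -684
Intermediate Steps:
Y(A) = -3 (Y(A) = 6/(-2) = 6*(-½) = -3)
(145 + 83)*B(Y(I)) = (145 + 83)*(-3) = 228*(-3) = -684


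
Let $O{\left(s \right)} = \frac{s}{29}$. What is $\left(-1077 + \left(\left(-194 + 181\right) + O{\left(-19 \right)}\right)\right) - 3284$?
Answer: $- \frac{126865}{29} \approx -4374.7$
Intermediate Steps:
$O{\left(s \right)} = \frac{s}{29}$ ($O{\left(s \right)} = s \frac{1}{29} = \frac{s}{29}$)
$\left(-1077 + \left(\left(-194 + 181\right) + O{\left(-19 \right)}\right)\right) - 3284 = \left(-1077 + \left(\left(-194 + 181\right) + \frac{1}{29} \left(-19\right)\right)\right) - 3284 = \left(-1077 - \frac{396}{29}\right) - 3284 = - \frac{31629}{29} - 3284 = - \frac{126865}{29}$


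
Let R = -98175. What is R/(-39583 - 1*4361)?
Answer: 32725/14648 ≈ 2.2341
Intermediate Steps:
R/(-39583 - 1*4361) = -98175/(-39583 - 1*4361) = -98175/(-39583 - 4361) = -98175/(-43944) = -98175*(-1/43944) = 32725/14648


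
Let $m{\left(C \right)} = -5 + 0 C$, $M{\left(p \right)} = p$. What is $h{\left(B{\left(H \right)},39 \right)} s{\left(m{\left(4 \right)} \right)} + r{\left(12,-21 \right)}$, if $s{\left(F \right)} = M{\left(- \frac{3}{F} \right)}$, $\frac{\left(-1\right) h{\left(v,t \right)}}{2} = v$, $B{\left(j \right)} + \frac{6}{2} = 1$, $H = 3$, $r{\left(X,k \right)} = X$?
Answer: $\frac{72}{5} \approx 14.4$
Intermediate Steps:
$B{\left(j \right)} = -2$ ($B{\left(j \right)} = -3 + 1 = -2$)
$h{\left(v,t \right)} = - 2 v$
$m{\left(C \right)} = -5$ ($m{\left(C \right)} = -5 + 0 = -5$)
$s{\left(F \right)} = - \frac{3}{F}$
$h{\left(B{\left(H \right)},39 \right)} s{\left(m{\left(4 \right)} \right)} + r{\left(12,-21 \right)} = \left(-2\right) \left(-2\right) \left(- \frac{3}{-5}\right) + 12 = 4 \left(\left(-3\right) \left(- \frac{1}{5}\right)\right) + 12 = 4 \cdot \frac{3}{5} + 12 = \frac{12}{5} + 12 = \frac{72}{5}$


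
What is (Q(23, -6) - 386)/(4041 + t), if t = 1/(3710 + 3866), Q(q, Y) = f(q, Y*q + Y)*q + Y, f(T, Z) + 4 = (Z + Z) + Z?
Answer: -78941920/30614617 ≈ -2.5786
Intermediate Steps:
f(T, Z) = -4 + 3*Z (f(T, Z) = -4 + ((Z + Z) + Z) = -4 + (2*Z + Z) = -4 + 3*Z)
Q(q, Y) = Y + q*(-4 + 3*Y + 3*Y*q) (Q(q, Y) = (-4 + 3*(Y*q + Y))*q + Y = (-4 + 3*(Y + Y*q))*q + Y = (-4 + (3*Y + 3*Y*q))*q + Y = (-4 + 3*Y + 3*Y*q)*q + Y = q*(-4 + 3*Y + 3*Y*q) + Y = Y + q*(-4 + 3*Y + 3*Y*q))
t = 1/7576 ≈ 0.00013200
(Q(23, -6) - 386)/(4041 + t) = ((-6 + 23*(-4 + 3*(-6)*(1 + 23))) - 386)/(4041 + 1/7576) = ((-6 + 23*(-4 + 3*(-6)*24)) - 386)/(30614617/7576) = ((-6 + 23*(-4 - 432)) - 386)*(7576/30614617) = ((-6 + 23*(-436)) - 386)*(7576/30614617) = ((-6 - 10028) - 386)*(7576/30614617) = (-10034 - 386)*(7576/30614617) = -10420*7576/30614617 = -78941920/30614617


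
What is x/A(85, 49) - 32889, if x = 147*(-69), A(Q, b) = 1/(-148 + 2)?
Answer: 1447989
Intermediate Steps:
A(Q, b) = -1/146 (A(Q, b) = 1/(-146) = -1/146)
x = -10143
x/A(85, 49) - 32889 = -10143/(-1/146) - 32889 = -10143*(-146) - 32889 = 1480878 - 32889 = 1447989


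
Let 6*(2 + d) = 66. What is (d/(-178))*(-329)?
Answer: 2961/178 ≈ 16.635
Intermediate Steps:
d = 9 (d = -2 + (1/6)*66 = -2 + 11 = 9)
(d/(-178))*(-329) = (9/(-178))*(-329) = (9*(-1/178))*(-329) = -9/178*(-329) = 2961/178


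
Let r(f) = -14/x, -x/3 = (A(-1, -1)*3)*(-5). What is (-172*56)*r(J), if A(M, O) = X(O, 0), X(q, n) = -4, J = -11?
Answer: -33712/45 ≈ -749.16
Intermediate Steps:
A(M, O) = -4
x = -180 (x = -3*(-4*3)*(-5) = -(-36)*(-5) = -3*60 = -180)
r(f) = 7/90 (r(f) = -14/(-180) = -14*(-1/180) = 7/90)
(-172*56)*r(J) = -172*56*(7/90) = -9632*7/90 = -33712/45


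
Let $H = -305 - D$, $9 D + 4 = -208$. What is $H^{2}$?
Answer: $\frac{6416089}{81} \approx 79211.0$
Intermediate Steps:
$D = - \frac{212}{9}$ ($D = - \frac{4}{9} + \frac{1}{9} \left(-208\right) = - \frac{4}{9} - \frac{208}{9} = - \frac{212}{9} \approx -23.556$)
$H = - \frac{2533}{9}$ ($H = -305 - - \frac{212}{9} = -305 + \frac{212}{9} = - \frac{2533}{9} \approx -281.44$)
$H^{2} = \left(- \frac{2533}{9}\right)^{2} = \frac{6416089}{81}$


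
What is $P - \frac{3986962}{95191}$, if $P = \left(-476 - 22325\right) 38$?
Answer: $- \frac{82481086620}{95191} \approx -8.6648 \cdot 10^{5}$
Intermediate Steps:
$P = -866438$ ($P = \left(-22801\right) 38 = -866438$)
$P - \frac{3986962}{95191} = -866438 - \frac{3986962}{95191} = - \frac{82481086620}{95191}$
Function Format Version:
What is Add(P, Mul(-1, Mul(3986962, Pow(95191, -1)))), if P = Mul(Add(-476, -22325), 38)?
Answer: Rational(-82481086620, 95191) ≈ -8.6648e+5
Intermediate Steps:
P = -866438 (P = Mul(-22801, 38) = -866438)
Add(P, Mul(-1, Mul(3986962, Pow(95191, -1)))) = Add(-866438, Mul(-1, Mul(3986962, Pow(95191, -1)))) = Add(-866438, Mul(-1, Mul(3986962, Rational(1, 95191)))) = Add(-866438, Mul(-1, Rational(3986962, 95191))) = Add(-866438, Rational(-3986962, 95191)) = Rational(-82481086620, 95191)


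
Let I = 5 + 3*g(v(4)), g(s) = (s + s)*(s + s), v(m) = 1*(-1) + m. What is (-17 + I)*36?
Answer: 3456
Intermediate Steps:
v(m) = -1 + m
g(s) = 4*s² (g(s) = (2*s)*(2*s) = 4*s²)
I = 113 (I = 5 + 3*(4*(-1 + 4)²) = 5 + 3*(4*3²) = 5 + 3*(4*9) = 5 + 3*36 = 5 + 108 = 113)
(-17 + I)*36 = (-17 + 113)*36 = 96*36 = 3456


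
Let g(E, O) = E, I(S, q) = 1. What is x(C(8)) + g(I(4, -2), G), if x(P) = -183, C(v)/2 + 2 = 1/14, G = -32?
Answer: -182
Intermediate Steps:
C(v) = -27/7 (C(v) = -4 + 2/14 = -4 + 2*(1/14) = -4 + ⅐ = -27/7)
x(C(8)) + g(I(4, -2), G) = -183 + 1 = -182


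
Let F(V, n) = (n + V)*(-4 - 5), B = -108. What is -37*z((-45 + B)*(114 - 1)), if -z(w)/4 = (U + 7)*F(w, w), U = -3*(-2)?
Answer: 598752648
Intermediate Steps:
U = 6
F(V, n) = -9*V - 9*n (F(V, n) = (V + n)*(-9) = -9*V - 9*n)
z(w) = 936*w (z(w) = -4*(6 + 7)*(-9*w - 9*w) = -52*(-18*w) = -(-936)*w = 936*w)
-37*z((-45 + B)*(114 - 1)) = -34632*(-45 - 108)*(114 - 1) = -34632*(-153*113) = -34632*(-17289) = -37*(-16182504) = 598752648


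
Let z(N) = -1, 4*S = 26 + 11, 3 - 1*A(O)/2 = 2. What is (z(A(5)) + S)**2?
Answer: 1089/16 ≈ 68.063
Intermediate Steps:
A(O) = 2 (A(O) = 6 - 2*2 = 6 - 4 = 2)
S = 37/4 (S = (26 + 11)/4 = (1/4)*37 = 37/4 ≈ 9.2500)
(z(A(5)) + S)**2 = (-1 + 37/4)**2 = (33/4)**2 = 1089/16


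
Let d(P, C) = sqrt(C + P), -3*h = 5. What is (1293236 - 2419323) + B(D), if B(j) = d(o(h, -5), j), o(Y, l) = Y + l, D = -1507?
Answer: -1126087 + I*sqrt(13623)/3 ≈ -1.1261e+6 + 38.906*I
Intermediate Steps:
h = -5/3 (h = -1/3*5 = -5/3 ≈ -1.6667)
B(j) = sqrt(-20/3 + j) (B(j) = sqrt(j + (-5/3 - 5)) = sqrt(j - 20/3) = sqrt(-20/3 + j))
(1293236 - 2419323) + B(D) = (1293236 - 2419323) + sqrt(-60 + 9*(-1507))/3 = -1126087 + sqrt(-60 - 13563)/3 = -1126087 + sqrt(-13623)/3 = -1126087 + (I*sqrt(13623))/3 = -1126087 + I*sqrt(13623)/3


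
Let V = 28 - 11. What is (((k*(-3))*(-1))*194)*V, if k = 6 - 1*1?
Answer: 49470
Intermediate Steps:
k = 5 (k = 6 - 1 = 5)
V = 17
(((k*(-3))*(-1))*194)*V = (((5*(-3))*(-1))*194)*17 = (-15*(-1)*194)*17 = (15*194)*17 = 2910*17 = 49470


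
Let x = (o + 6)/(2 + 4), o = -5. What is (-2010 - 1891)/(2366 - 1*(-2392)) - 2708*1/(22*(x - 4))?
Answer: 37667039/1203774 ≈ 31.291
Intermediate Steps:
x = 1/6 (x = (-5 + 6)/(2 + 4) = 1/6 ≈ 0.16667)
(-2010 - 1891)/(2366 - 1*(-2392)) - 2708*1/(22*(x - 4)) = (-2010 - 1891)/(2366 - 1*(-2392)) - 2708*1/(22*(1/6 - 4)) = -3901/(2366 + 2392) - 2708/(-23/6*(-11)*(-2)) = -3901/4758 - 2708/((253/6)*(-2)) = -3901*1/4758 - 2708/(-253/3) = -3901/4758 - 2708*(-3/253) = -3901/4758 + 8124/253 = 37667039/1203774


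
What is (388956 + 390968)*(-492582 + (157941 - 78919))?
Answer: -322545369440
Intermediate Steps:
(388956 + 390968)*(-492582 + (157941 - 78919)) = 779924*(-492582 + 79022) = 779924*(-413560) = -322545369440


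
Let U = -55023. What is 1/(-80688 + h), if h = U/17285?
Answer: -17285/1394747103 ≈ -1.2393e-5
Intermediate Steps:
h = -55023/17285 ≈ -3.1833
1/(-80688 + h) = 1/(-80688 - 55023/17285) = 1/(-1394747103/17285) = -17285/1394747103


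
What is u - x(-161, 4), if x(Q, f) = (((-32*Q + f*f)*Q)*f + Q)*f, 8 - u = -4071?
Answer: 13317491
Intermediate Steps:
u = 4079 (u = 8 - 1*(-4071) = 8 + 4071 = 4079)
x(Q, f) = f*(Q + Q*f*(f**2 - 32*Q)) (x(Q, f) = (((-32*Q + f**2)*Q)*f + Q)*f = (((f**2 - 32*Q)*Q)*f + Q)*f = ((Q*(f**2 - 32*Q))*f + Q)*f = (Q*f*(f**2 - 32*Q) + Q)*f = (Q + Q*f*(f**2 - 32*Q))*f = f*(Q + Q*f*(f**2 - 32*Q)))
u - x(-161, 4) = 4079 - (-161)*4*(1 + 4**3 - 32*(-161)*4) = 4079 - (-161)*4*(1 + 64 + 20608) = 4079 - (-161)*4*20673 = 4079 - 1*(-13313412) = 4079 + 13313412 = 13317491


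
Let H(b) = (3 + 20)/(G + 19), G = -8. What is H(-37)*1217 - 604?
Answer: 21347/11 ≈ 1940.6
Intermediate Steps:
H(b) = 23/11 (H(b) = (3 + 20)/(-8 + 19) = 23/11)
H(-37)*1217 - 604 = (23/11)*1217 - 604 = 27991/11 - 604 = 21347/11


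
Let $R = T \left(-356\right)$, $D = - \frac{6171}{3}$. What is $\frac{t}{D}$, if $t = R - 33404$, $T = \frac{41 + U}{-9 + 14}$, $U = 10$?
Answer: $\frac{185176}{10285} \approx 18.004$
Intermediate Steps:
$T = \frac{51}{5}$ ($T = \frac{41 + 10}{-9 + 14} = \frac{51}{5} \approx 10.2$)
$D = -2057$ ($D = \left(-6171\right) \frac{1}{3} = -2057$)
$R = - \frac{18156}{5}$ ($R = \frac{51}{5} \left(-356\right) = - \frac{18156}{5} \approx -3631.2$)
$t = - \frac{185176}{5}$ ($t = - \frac{18156}{5} - 33404 = - \frac{185176}{5} \approx -37035.0$)
$\frac{t}{D} = - \frac{185176}{5 \left(-2057\right)} = \left(- \frac{185176}{5}\right) \left(- \frac{1}{2057}\right) = \frac{185176}{10285}$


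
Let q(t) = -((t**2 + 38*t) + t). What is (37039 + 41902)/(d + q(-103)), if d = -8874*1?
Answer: -78941/15466 ≈ -5.1042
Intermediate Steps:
q(t) = -t**2 - 39*t (q(t) = -(t**2 + 39*t) = -t**2 - 39*t)
d = -8874
(37039 + 41902)/(d + q(-103)) = (37039 + 41902)/(-8874 - 1*(-103)*(39 - 103)) = 78941/(-8874 - 1*(-103)*(-64)) = 78941/(-8874 - 6592) = 78941/(-15466) = 78941*(-1/15466) = -78941/15466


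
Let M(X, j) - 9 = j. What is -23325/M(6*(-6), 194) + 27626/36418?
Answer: -421920886/3696427 ≈ -114.14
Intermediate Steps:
M(X, j) = 9 + j
-23325/M(6*(-6), 194) + 27626/36418 = -23325/(9 + 194) + 27626/36418 = -23325/203 + 27626*(1/36418) = -23325*1/203 + 13813/18209 = -23325/203 + 13813/18209 = -421920886/3696427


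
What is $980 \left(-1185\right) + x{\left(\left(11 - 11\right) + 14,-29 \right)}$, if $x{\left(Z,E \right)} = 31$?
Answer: $-1161269$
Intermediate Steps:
$980 \left(-1185\right) + x{\left(\left(11 - 11\right) + 14,-29 \right)} = 980 \left(-1185\right) + 31 = -1161300 + 31 = -1161269$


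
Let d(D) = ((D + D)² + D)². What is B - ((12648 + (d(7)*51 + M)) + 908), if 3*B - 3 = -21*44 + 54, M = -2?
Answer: -2115502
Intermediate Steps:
d(D) = (D + 4*D²)² (d(D) = ((2*D)² + D)² = (4*D² + D)² = (D + 4*D²)²)
B = -289 (B = 1 + (-21*44 + 54)/3 = 1 + (-924 + 54)/3 = 1 + (⅓)*(-870) = 1 - 290 = -289)
B - ((12648 + (d(7)*51 + M)) + 908) = -289 - ((12648 + ((7²*(1 + 4*7)²)*51 - 2)) + 908) = -289 - ((12648 + ((49*(1 + 28)²)*51 - 2)) + 908) = -289 - ((12648 + ((49*29²)*51 - 2)) + 908) = -289 - ((12648 + ((49*841)*51 - 2)) + 908) = -289 - ((12648 + (41209*51 - 2)) + 908) = -289 - ((12648 + (2101659 - 2)) + 908) = -289 - ((12648 + 2101657) + 908) = -289 - (2114305 + 908) = -289 - 1*2115213 = -289 - 2115213 = -2115502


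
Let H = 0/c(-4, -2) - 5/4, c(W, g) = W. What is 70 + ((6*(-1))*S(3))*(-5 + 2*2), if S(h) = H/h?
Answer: 135/2 ≈ 67.500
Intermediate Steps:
H = -5/4 (H = 0/(-4) - 5/4 = 0*(-¼) - 5*¼ = 0 - 5/4 = -5/4 ≈ -1.2500)
S(h) = -5/(4*h)
70 + ((6*(-1))*S(3))*(-5 + 2*2) = 70 + ((6*(-1))*(-5/4/3))*(-5 + 2*2) = 70 + (-(-15)/(2*3))*(-5 + 4) = 70 - 6*(-5/12)*(-1) = 70 + (5/2)*(-1) = 70 - 5/2 = 135/2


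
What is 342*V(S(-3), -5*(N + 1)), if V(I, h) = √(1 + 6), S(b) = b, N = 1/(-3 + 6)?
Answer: 342*√7 ≈ 904.85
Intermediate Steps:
N = ⅓ (N = 1/3 = ⅓ ≈ 0.33333)
V(I, h) = √7
342*V(S(-3), -5*(N + 1)) = 342*√7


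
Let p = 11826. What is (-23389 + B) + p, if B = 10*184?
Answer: -9723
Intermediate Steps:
B = 1840
(-23389 + B) + p = (-23389 + 1840) + 11826 = -21549 + 11826 = -9723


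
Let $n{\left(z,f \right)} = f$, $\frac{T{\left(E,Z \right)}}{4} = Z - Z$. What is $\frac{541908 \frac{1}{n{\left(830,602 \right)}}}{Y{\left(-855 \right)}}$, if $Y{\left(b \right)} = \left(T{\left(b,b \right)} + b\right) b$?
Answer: $\frac{30106}{24448725} \approx 0.0012314$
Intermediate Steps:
$T{\left(E,Z \right)} = 0$ ($T{\left(E,Z \right)} = 4 \left(Z - Z\right) = 4 \cdot 0 = 0$)
$Y{\left(b \right)} = b^{2}$ ($Y{\left(b \right)} = \left(0 + b\right) b = b b = b^{2}$)
$\frac{541908 \frac{1}{n{\left(830,602 \right)}}}{Y{\left(-855 \right)}} = \frac{541908 \cdot \frac{1}{602}}{\left(-855\right)^{2}} = \frac{541908 \cdot \frac{1}{602}}{731025} = \frac{270954}{301} \cdot \frac{1}{731025} = \frac{30106}{24448725}$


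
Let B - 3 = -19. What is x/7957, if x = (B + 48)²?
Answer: 1024/7957 ≈ 0.12869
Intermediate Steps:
B = -16 (B = 3 - 19 = -16)
x = 1024 (x = (-16 + 48)² = 32² = 1024)
x/7957 = 1024/7957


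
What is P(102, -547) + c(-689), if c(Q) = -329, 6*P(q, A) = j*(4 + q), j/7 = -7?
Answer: -3584/3 ≈ -1194.7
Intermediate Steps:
j = -49 (j = 7*(-7) = -49)
P(q, A) = -98/3 - 49*q/6 (P(q, A) = (-49*(4 + q))/6 = (-196 - 49*q)/6 = -98/3 - 49*q/6)
P(102, -547) + c(-689) = (-98/3 - 49/6*102) - 329 = (-98/3 - 833) - 329 = -2597/3 - 329 = -3584/3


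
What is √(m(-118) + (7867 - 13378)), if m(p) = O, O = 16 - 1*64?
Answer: I*√5559 ≈ 74.559*I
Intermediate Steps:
O = -48 (O = 16 - 64 = -48)
m(p) = -48
√(m(-118) + (7867 - 13378)) = √(-48 + (7867 - 13378)) = √(-48 - 5511) = √(-5559) = I*√5559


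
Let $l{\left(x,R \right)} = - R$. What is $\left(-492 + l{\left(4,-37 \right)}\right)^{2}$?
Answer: $207025$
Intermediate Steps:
$\left(-492 + l{\left(4,-37 \right)}\right)^{2} = \left(-492 - -37\right)^{2} = \left(-492 + 37\right)^{2} = \left(-455\right)^{2} = 207025$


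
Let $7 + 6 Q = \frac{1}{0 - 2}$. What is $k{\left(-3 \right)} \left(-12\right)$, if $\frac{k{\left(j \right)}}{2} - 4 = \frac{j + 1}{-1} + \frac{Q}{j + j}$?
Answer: $-149$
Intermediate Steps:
$Q = - \frac{5}{4}$ ($Q = - \frac{7}{6} + \frac{1}{6 \left(0 - 2\right)} = - \frac{7}{6} + \frac{1}{6 \left(-2\right)} = - \frac{7}{6} + \frac{1}{6} \left(- \frac{1}{2}\right) = - \frac{7}{6} - \frac{1}{12} = - \frac{5}{4} \approx -1.25$)
$k{\left(j \right)} = 6 - 2 j - \frac{5}{4 j}$ ($k{\left(j \right)} = 8 + 2 \left(\frac{j + 1}{-1} - \frac{5}{4 \left(j + j\right)}\right) = 8 + 2 \left(\left(1 + j\right) \left(-1\right) - \frac{5}{4 \cdot 2 j}\right) = 8 + 2 \left(\left(-1 - j\right) - \frac{5 \frac{1}{2 j}}{4}\right) = 8 + 2 \left(\left(-1 - j\right) - \frac{5}{8 j}\right) = 8 + 2 \left(-1 - j - \frac{5}{8 j}\right) = 8 - \left(2 + 2 j + \frac{5}{4 j}\right) = 6 - 2 j - \frac{5}{4 j}$)
$k{\left(-3 \right)} \left(-12\right) = \left(6 - -6 - \frac{5}{4 \left(-3\right)}\right) \left(-12\right) = \left(6 + 6 - - \frac{5}{12}\right) \left(-12\right) = \left(6 + 6 + \frac{5}{12}\right) \left(-12\right) = \frac{149}{12} \left(-12\right) = -149$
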